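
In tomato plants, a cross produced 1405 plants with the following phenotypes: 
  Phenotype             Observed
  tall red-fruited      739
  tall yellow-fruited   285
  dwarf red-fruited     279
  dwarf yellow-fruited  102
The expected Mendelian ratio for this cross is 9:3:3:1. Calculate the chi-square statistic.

8.308

Under the 9:3:3:1 hypothesis (Σ ratio = 16, N = 1405):
  tall red-fruited: 1405 × 9/16 = 790.3125
  tall yellow-fruited: 1405 × 3/16 = 263.4375
  dwarf red-fruited: 1405 × 3/16 = 263.4375
  dwarf yellow-fruited: 1405 × 1/16 = 87.8125
χ² = Σ (O − E)² / E
  tall red-fruited: (739 − 790.3125)² / 790.3125 = 3.3316
  tall yellow-fruited: (285 − 263.4375)² / 263.4375 = 1.7649
  dwarf red-fruited: (279 − 263.4375)² / 263.4375 = 0.9194
  dwarf yellow-fruited: (102 − 87.8125)² / 87.8125 = 2.2922
χ² = 3.3316 + 1.7649 + 0.9194 + 2.2922 = 8.3081 ≈ 8.308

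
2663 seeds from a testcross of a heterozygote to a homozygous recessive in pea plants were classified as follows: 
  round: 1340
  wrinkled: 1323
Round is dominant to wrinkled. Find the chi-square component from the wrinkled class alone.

A testcross of a heterozygote (Aa × aa) gives a 1:1 phenotypic ratio.
Under the 1:1 hypothesis (Σ ratio = 2, N = 2663):
  round: 2663 × 1/2 = 1331.5
  wrinkled: 2663 × 1/2 = 1331.5
Contribution of wrinkled: (1323 − 1331.5)² / 1331.5 = 0.0543

0.054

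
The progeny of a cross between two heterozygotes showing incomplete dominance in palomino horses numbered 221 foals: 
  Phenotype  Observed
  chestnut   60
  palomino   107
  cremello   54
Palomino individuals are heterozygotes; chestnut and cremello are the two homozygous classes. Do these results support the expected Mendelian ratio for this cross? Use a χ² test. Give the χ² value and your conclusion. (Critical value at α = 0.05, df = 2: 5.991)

0.548; consistent

With incomplete dominance, a heterozygote × heterozygote cross gives a 1:2:1 phenotypic ratio.
The 1:2:1 ratio has 4 parts, so with N = 221 the expected counts are:
  chestnut: 221 × 1/4 = 55.25
  palomino: 221 × 2/4 = 110.5
  cremello: 221 × 1/4 = 55.25
χ² = Σ (O − E)² / E
  chestnut: (60 − 55.25)² / 55.25 = 0.4084
  palomino: (107 − 110.5)² / 110.5 = 0.1109
  cremello: (54 − 55.25)² / 55.25 = 0.0283
χ² = 0.4084 + 0.1109 + 0.0283 = 0.5476 ≈ 0.548
Degrees of freedom = 3 − 1 = 2; critical value at α = 0.05 is 5.991.
Since 0.548 < 5.991, we fail to reject the null hypothesis — the data are consistent with the 1:2:1 ratio.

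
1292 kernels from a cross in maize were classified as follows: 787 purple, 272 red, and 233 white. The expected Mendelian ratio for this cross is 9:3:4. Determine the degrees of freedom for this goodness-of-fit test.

2

A goodness-of-fit test with 3 phenotype classes has df = 3 − 1 = 2.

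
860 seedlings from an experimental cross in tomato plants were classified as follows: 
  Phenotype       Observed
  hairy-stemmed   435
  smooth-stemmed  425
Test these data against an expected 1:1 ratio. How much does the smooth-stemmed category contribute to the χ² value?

0.058

Expected counts for N = 860 under a 1:1 ratio (total parts = 2):
  hairy-stemmed: 860 × 1/2 = 430
  smooth-stemmed: 860 × 1/2 = 430
Contribution of smooth-stemmed: (425 − 430)² / 430 = 0.0581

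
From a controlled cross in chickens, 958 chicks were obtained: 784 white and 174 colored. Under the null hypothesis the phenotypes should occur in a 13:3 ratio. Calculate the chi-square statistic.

0.217

Under the 13:3 hypothesis (Σ ratio = 16, N = 958):
  white: 958 × 13/16 = 778.375
  colored: 958 × 3/16 = 179.625
χ² = Σ (O − E)² / E
  white: (784 − 778.375)² / 778.375 = 0.0406
  colored: (174 − 179.625)² / 179.625 = 0.1761
χ² = 0.0406 + 0.1761 = 0.2167 ≈ 0.217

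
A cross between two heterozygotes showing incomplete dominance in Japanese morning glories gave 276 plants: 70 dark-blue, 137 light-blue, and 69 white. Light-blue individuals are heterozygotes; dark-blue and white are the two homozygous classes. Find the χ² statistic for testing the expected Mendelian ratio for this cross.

0.022

With incomplete dominance, a heterozygote × heterozygote cross gives a 1:2:1 phenotypic ratio.
Under the 1:2:1 hypothesis (Σ ratio = 4, N = 276):
  dark-blue: 276 × 1/4 = 69
  light-blue: 276 × 2/4 = 138
  white: 276 × 1/4 = 69
χ² = Σ (O − E)² / E
  dark-blue: (70 − 69)² / 69 = 0.0145
  light-blue: (137 − 138)² / 138 = 0.0072
  white: (69 − 69)² / 69 = 0.0000
χ² = 0.0145 + 0.0072 + 0.0000 = 0.0217 ≈ 0.022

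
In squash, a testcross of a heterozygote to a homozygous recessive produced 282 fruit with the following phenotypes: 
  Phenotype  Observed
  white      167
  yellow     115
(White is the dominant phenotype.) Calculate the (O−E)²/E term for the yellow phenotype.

4.794

A testcross of a heterozygote (Aa × aa) gives a 1:1 phenotypic ratio.
The 1:1 ratio has 2 parts, so with N = 282 the expected counts are:
  white: 282 × 1/2 = 141
  yellow: 282 × 1/2 = 141
Contribution of yellow: (115 − 141)² / 141 = 4.7943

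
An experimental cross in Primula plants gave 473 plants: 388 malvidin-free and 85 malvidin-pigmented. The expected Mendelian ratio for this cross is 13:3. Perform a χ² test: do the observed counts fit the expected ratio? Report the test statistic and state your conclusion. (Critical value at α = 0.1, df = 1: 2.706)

0.189; consistent

The 13:3 ratio has 16 parts, so with N = 473 the expected counts are:
  malvidin-free: 473 × 13/16 = 384.3125
  malvidin-pigmented: 473 × 3/16 = 88.6875
χ² = Σ (O − E)² / E
  malvidin-free: (388 − 384.3125)² / 384.3125 = 0.0354
  malvidin-pigmented: (85 − 88.6875)² / 88.6875 = 0.1533
χ² = 0.0354 + 0.1533 = 0.1887 ≈ 0.189
Degrees of freedom = 2 − 1 = 1; critical value at α = 0.1 is 2.706.
Since 0.189 < 2.706, we fail to reject the null hypothesis — the data are consistent with the 13:3 ratio.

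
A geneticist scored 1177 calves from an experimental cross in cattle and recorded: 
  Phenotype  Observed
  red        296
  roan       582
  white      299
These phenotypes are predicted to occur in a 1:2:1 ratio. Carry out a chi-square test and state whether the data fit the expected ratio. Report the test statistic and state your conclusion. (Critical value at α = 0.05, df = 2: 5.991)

0.159; consistent

Total ratio parts = 4. Expected numbers out of 1177:
  red: 1177 × 1/4 = 294.25
  roan: 1177 × 2/4 = 588.5
  white: 1177 × 1/4 = 294.25
χ² = Σ (O − E)² / E
  red: (296 − 294.25)² / 294.25 = 0.0104
  roan: (582 − 588.5)² / 588.5 = 0.0718
  white: (299 − 294.25)² / 294.25 = 0.0767
χ² = 0.0104 + 0.0718 + 0.0767 = 0.1589 ≈ 0.159
Degrees of freedom = 3 − 1 = 2; critical value at α = 0.05 is 5.991.
Since 0.159 < 5.991, we fail to reject the null hypothesis — the data are consistent with the 1:2:1 ratio.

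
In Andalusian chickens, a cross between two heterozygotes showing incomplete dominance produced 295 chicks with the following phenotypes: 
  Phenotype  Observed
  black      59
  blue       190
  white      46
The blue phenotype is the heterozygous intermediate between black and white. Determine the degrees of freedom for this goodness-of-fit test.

With incomplete dominance, a heterozygote × heterozygote cross gives a 1:2:1 phenotypic ratio.
A goodness-of-fit test with 3 phenotype classes has df = 3 − 1 = 2.

2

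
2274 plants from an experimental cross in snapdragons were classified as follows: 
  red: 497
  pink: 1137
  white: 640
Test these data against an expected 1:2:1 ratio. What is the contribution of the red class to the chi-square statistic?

Total ratio parts = 4. Expected numbers out of 2274:
  red: 2274 × 1/4 = 568.5
  pink: 2274 × 2/4 = 1137
  white: 2274 × 1/4 = 568.5
Contribution of red: (497 − 568.5)² / 568.5 = 8.9925

8.993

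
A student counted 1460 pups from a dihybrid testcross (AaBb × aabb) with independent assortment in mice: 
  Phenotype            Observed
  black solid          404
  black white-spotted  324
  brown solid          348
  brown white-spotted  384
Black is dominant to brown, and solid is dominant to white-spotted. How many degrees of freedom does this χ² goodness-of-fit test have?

3

A dihybrid testcross with independent assortment gives a 1:1:1:1 ratio.
A goodness-of-fit test with 4 phenotype classes has df = 4 − 1 = 3.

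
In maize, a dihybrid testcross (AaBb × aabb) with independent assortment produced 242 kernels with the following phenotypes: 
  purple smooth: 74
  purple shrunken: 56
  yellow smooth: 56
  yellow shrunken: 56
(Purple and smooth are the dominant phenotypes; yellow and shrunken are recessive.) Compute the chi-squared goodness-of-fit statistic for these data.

A dihybrid testcross with independent assortment gives a 1:1:1:1 ratio.
The 1:1:1:1 ratio has 4 parts, so with N = 242 the expected counts are:
  purple smooth: 242 × 1/4 = 60.5
  purple shrunken: 242 × 1/4 = 60.5
  yellow smooth: 242 × 1/4 = 60.5
  yellow shrunken: 242 × 1/4 = 60.5
χ² = Σ (O − E)² / E
  purple smooth: (74 − 60.5)² / 60.5 = 3.0124
  purple shrunken: (56 − 60.5)² / 60.5 = 0.3347
  yellow smooth: (56 − 60.5)² / 60.5 = 0.3347
  yellow shrunken: (56 − 60.5)² / 60.5 = 0.3347
χ² = 3.0124 + 0.3347 + 0.3347 + 0.3347 = 4.0165 ≈ 4.017

4.017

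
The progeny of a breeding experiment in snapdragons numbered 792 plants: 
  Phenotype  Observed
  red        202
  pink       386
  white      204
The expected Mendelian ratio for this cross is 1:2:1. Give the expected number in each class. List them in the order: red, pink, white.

Under the 1:2:1 hypothesis (Σ ratio = 4, N = 792):
  red: 792 × 1/4 = 198
  pink: 792 × 2/4 = 396
  white: 792 × 1/4 = 198

198, 396, 198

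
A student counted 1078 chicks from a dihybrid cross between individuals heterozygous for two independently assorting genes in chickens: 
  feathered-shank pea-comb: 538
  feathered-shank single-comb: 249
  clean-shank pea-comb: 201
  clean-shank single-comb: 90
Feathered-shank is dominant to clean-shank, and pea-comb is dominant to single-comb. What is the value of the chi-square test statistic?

A dihybrid F₂ with independent assortment and complete dominance at both loci gives a 9:3:3:1 phenotypic ratio.
Total ratio parts = 16. Expected numbers out of 1078:
  feathered-shank pea-comb: 1078 × 9/16 = 606.375
  feathered-shank single-comb: 1078 × 3/16 = 202.125
  clean-shank pea-comb: 1078 × 3/16 = 202.125
  clean-shank single-comb: 1078 × 1/16 = 67.375
χ² = Σ (O − E)² / E
  feathered-shank pea-comb: (538 − 606.375)² / 606.375 = 7.7100
  feathered-shank single-comb: (249 − 202.125)² / 202.125 = 10.8708
  clean-shank pea-comb: (201 − 202.125)² / 202.125 = 0.0063
  clean-shank single-comb: (90 − 67.375)² / 67.375 = 7.5976
χ² = 7.7100 + 10.8708 + 0.0063 + 7.5976 = 26.1847 ≈ 26.185

26.185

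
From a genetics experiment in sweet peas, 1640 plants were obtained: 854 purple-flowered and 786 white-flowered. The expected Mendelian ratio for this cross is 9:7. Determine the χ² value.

The 9:7 ratio has 16 parts, so with N = 1640 the expected counts are:
  purple-flowered: 1640 × 9/16 = 922.5
  white-flowered: 1640 × 7/16 = 717.5
χ² = Σ (O − E)² / E
  purple-flowered: (854 − 922.5)² / 922.5 = 5.0864
  white-flowered: (786 − 717.5)² / 717.5 = 6.5397
χ² = 5.0864 + 6.5397 = 11.6261 ≈ 11.626

11.626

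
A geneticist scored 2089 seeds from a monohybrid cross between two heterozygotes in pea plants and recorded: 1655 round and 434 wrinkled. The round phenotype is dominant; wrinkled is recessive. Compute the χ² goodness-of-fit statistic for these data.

19.883

For a monohybrid cross between heterozygotes with complete dominance, the expected phenotypic ratio is 3:1.
Under the 3:1 hypothesis (Σ ratio = 4, N = 2089):
  round: 2089 × 3/4 = 1566.75
  wrinkled: 2089 × 1/4 = 522.25
χ² = Σ (O − E)² / E
  round: (1655 − 1566.75)² / 1566.75 = 4.9708
  wrinkled: (434 − 522.25)² / 522.25 = 14.9125
χ² = 4.9708 + 14.9125 = 19.8833 ≈ 19.883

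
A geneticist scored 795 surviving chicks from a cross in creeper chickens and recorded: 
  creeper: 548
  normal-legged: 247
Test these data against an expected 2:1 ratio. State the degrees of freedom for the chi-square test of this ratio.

A goodness-of-fit test with 2 phenotype classes has df = 2 − 1 = 1.

1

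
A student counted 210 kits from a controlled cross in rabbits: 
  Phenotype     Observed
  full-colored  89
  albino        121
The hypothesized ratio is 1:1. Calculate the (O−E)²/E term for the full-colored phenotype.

The 1:1 ratio has 2 parts, so with N = 210 the expected counts are:
  full-colored: 210 × 1/2 = 105
  albino: 210 × 1/2 = 105
Contribution of full-colored: (89 − 105)² / 105 = 2.4381

2.438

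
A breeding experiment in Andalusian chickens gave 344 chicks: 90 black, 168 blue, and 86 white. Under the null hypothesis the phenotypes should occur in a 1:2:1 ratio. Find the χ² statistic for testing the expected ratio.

Total ratio parts = 4. Expected numbers out of 344:
  black: 344 × 1/4 = 86
  blue: 344 × 2/4 = 172
  white: 344 × 1/4 = 86
χ² = Σ (O − E)² / E
  black: (90 − 86)² / 86 = 0.1860
  blue: (168 − 172)² / 172 = 0.0930
  white: (86 − 86)² / 86 = 0.0000
χ² = 0.1860 + 0.0930 + 0.0000 = 0.279

0.279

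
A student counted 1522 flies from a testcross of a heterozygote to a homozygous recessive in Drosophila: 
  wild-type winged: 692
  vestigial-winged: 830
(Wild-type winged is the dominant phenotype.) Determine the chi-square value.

12.512

A testcross of a heterozygote (Aa × aa) gives a 1:1 phenotypic ratio.
The 1:1 ratio has 2 parts, so with N = 1522 the expected counts are:
  wild-type winged: 1522 × 1/2 = 761
  vestigial-winged: 1522 × 1/2 = 761
χ² = Σ (O − E)² / E
  wild-type winged: (692 − 761)² / 761 = 6.2562
  vestigial-winged: (830 − 761)² / 761 = 6.2562
χ² = 6.2562 + 6.2562 = 12.5124 ≈ 12.512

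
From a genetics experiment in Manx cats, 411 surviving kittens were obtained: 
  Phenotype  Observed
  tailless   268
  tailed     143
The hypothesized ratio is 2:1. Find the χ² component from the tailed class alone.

Expected counts for N = 411 under a 2:1 ratio (total parts = 3):
  tailless: 411 × 2/3 = 274
  tailed: 411 × 1/3 = 137
Contribution of tailed: (143 − 137)² / 137 = 0.2628

0.263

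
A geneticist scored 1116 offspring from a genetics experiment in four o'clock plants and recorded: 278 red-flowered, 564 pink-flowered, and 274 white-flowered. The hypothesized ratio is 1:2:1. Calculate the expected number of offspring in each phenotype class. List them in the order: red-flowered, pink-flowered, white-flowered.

Expected counts for N = 1116 under a 1:2:1 ratio (total parts = 4):
  red-flowered: 1116 × 1/4 = 279
  pink-flowered: 1116 × 2/4 = 558
  white-flowered: 1116 × 1/4 = 279

279, 558, 279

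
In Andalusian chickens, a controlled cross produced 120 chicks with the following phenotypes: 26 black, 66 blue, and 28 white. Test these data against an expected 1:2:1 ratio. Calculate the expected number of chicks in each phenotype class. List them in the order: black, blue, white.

30, 60, 30

Total ratio parts = 4. Expected numbers out of 120:
  black: 120 × 1/4 = 30
  blue: 120 × 2/4 = 60
  white: 120 × 1/4 = 30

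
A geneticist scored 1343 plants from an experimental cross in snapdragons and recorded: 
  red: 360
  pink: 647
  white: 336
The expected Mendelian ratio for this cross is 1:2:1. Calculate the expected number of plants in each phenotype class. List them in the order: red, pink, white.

335.75, 671.5, 335.75

Under the 1:2:1 hypothesis (Σ ratio = 4, N = 1343):
  red: 1343 × 1/4 = 335.75
  pink: 1343 × 2/4 = 671.5
  white: 1343 × 1/4 = 335.75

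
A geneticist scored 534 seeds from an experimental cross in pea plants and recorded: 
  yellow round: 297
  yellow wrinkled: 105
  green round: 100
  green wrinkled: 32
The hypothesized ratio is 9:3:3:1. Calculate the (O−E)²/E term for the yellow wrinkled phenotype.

The 9:3:3:1 ratio has 16 parts, so with N = 534 the expected counts are:
  yellow round: 534 × 9/16 = 300.375
  yellow wrinkled: 534 × 3/16 = 100.125
  green round: 534 × 3/16 = 100.125
  green wrinkled: 534 × 1/16 = 33.375
Contribution of yellow wrinkled: (105 − 100.125)² / 100.125 = 0.2374

0.237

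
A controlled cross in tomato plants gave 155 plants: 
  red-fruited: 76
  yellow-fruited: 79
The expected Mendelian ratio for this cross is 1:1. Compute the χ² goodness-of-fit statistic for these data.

Expected counts for N = 155 under a 1:1 ratio (total parts = 2):
  red-fruited: 155 × 1/2 = 77.5
  yellow-fruited: 155 × 1/2 = 77.5
χ² = Σ (O − E)² / E
  red-fruited: (76 − 77.5)² / 77.5 = 0.0290
  yellow-fruited: (79 − 77.5)² / 77.5 = 0.0290
χ² = 0.0290 + 0.0290 = 0.058

0.058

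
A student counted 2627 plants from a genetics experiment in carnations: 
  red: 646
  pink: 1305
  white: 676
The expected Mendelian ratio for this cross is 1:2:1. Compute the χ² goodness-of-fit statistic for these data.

0.795

Expected counts for N = 2627 under a 1:2:1 ratio (total parts = 4):
  red: 2627 × 1/4 = 656.75
  pink: 2627 × 2/4 = 1313.5
  white: 2627 × 1/4 = 656.75
χ² = Σ (O − E)² / E
  red: (646 − 656.75)² / 656.75 = 0.1760
  pink: (1305 − 1313.5)² / 1313.5 = 0.0550
  white: (676 − 656.75)² / 656.75 = 0.5642
χ² = 0.1760 + 0.0550 + 0.5642 = 0.7952 ≈ 0.795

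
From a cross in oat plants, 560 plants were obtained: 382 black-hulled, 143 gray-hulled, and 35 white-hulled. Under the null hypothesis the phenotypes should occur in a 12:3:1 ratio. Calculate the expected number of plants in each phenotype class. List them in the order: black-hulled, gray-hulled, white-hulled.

420, 105, 35

Under the 12:3:1 hypothesis (Σ ratio = 16, N = 560):
  black-hulled: 560 × 12/16 = 420
  gray-hulled: 560 × 3/16 = 105
  white-hulled: 560 × 1/16 = 35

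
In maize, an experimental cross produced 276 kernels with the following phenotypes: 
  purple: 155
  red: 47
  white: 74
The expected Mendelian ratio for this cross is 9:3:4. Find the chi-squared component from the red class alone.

0.436

The 9:3:4 ratio has 16 parts, so with N = 276 the expected counts are:
  purple: 276 × 9/16 = 155.25
  red: 276 × 3/16 = 51.75
  white: 276 × 4/16 = 69
Contribution of red: (47 − 51.75)² / 51.75 = 0.4360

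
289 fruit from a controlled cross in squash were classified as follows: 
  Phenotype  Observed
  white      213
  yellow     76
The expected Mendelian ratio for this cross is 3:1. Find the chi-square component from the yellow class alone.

The 3:1 ratio has 4 parts, so with N = 289 the expected counts are:
  white: 289 × 3/4 = 216.75
  yellow: 289 × 1/4 = 72.25
Contribution of yellow: (76 − 72.25)² / 72.25 = 0.1946

0.195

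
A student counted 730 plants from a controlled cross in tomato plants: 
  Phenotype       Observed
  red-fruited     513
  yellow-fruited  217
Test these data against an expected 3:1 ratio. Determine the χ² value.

Under the 3:1 hypothesis (Σ ratio = 4, N = 730):
  red-fruited: 730 × 3/4 = 547.5
  yellow-fruited: 730 × 1/4 = 182.5
χ² = Σ (O − E)² / E
  red-fruited: (513 − 547.5)² / 547.5 = 2.1740
  yellow-fruited: (217 − 182.5)² / 182.5 = 6.5219
χ² = 2.1740 + 6.5219 = 8.6959 ≈ 8.696

8.696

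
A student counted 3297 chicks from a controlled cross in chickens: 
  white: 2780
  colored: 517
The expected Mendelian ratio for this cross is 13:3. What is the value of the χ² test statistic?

Total ratio parts = 16. Expected numbers out of 3297:
  white: 3297 × 13/16 = 2678.8125
  colored: 3297 × 3/16 = 618.1875
χ² = Σ (O − E)² / E
  white: (2780 − 2678.8125)² / 2678.8125 = 3.8222
  colored: (517 − 618.1875)² / 618.1875 = 16.5628
χ² = 3.8222 + 16.5628 = 20.385

20.385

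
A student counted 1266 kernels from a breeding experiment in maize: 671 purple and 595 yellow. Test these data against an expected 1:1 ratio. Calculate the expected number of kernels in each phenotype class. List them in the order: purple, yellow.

Total ratio parts = 2. Expected numbers out of 1266:
  purple: 1266 × 1/2 = 633
  yellow: 1266 × 1/2 = 633

633, 633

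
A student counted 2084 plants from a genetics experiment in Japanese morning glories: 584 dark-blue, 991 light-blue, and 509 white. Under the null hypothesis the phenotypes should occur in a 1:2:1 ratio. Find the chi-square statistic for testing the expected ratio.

The 1:2:1 ratio has 4 parts, so with N = 2084 the expected counts are:
  dark-blue: 2084 × 1/4 = 521
  light-blue: 2084 × 2/4 = 1042
  white: 2084 × 1/4 = 521
χ² = Σ (O − E)² / E
  dark-blue: (584 − 521)² / 521 = 7.6180
  light-blue: (991 − 1042)² / 1042 = 2.4962
  white: (509 − 521)² / 521 = 0.2764
χ² = 7.6180 + 2.4962 + 0.2764 = 10.3906 ≈ 10.391

10.391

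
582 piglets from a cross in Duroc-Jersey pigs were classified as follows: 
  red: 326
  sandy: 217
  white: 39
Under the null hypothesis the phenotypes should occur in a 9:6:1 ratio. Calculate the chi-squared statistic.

The 9:6:1 ratio has 16 parts, so with N = 582 the expected counts are:
  red: 582 × 9/16 = 327.375
  sandy: 582 × 6/16 = 218.25
  white: 582 × 1/16 = 36.375
χ² = Σ (O − E)² / E
  red: (326 − 327.375)² / 327.375 = 0.0058
  sandy: (217 − 218.25)² / 218.25 = 0.0072
  white: (39 − 36.375)² / 36.375 = 0.1894
χ² = 0.0058 + 0.0072 + 0.1894 = 0.2024 ≈ 0.202

0.202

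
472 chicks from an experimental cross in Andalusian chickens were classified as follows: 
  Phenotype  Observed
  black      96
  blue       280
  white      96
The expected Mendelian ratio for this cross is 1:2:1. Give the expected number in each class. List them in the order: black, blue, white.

118, 236, 118

The 1:2:1 ratio has 4 parts, so with N = 472 the expected counts are:
  black: 472 × 1/4 = 118
  blue: 472 × 2/4 = 236
  white: 472 × 1/4 = 118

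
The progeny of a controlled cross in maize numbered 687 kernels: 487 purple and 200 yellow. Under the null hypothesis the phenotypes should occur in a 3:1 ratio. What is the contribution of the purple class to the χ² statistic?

The 3:1 ratio has 4 parts, so with N = 687 the expected counts are:
  purple: 687 × 3/4 = 515.25
  yellow: 687 × 1/4 = 171.75
Contribution of purple: (487 − 515.25)² / 515.25 = 1.5489

1.549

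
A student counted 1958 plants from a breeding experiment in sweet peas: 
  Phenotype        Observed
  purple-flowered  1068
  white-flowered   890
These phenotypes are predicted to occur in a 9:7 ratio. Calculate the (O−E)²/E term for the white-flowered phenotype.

1.300

Under the 9:7 hypothesis (Σ ratio = 16, N = 1958):
  purple-flowered: 1958 × 9/16 = 1101.375
  white-flowered: 1958 × 7/16 = 856.625
Contribution of white-flowered: (890 − 856.625)² / 856.625 = 1.3003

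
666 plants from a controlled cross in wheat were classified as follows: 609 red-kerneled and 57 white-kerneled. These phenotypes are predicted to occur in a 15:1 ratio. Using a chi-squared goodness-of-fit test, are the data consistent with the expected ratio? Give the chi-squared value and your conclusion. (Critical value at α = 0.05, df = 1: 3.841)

6.058; not consistent

Under the 15:1 hypothesis (Σ ratio = 16, N = 666):
  red-kerneled: 666 × 15/16 = 624.375
  white-kerneled: 666 × 1/16 = 41.625
χ² = Σ (O − E)² / E
  red-kerneled: (609 − 624.375)² / 624.375 = 0.3786
  white-kerneled: (57 − 41.625)² / 41.625 = 5.6791
χ² = 0.3786 + 5.6791 = 6.0577 ≈ 6.058
Degrees of freedom = 2 − 1 = 1; critical value at α = 0.05 is 3.841.
Since 6.058 > 3.841, we reject the null hypothesis — the data do not fit the 15:1 ratio.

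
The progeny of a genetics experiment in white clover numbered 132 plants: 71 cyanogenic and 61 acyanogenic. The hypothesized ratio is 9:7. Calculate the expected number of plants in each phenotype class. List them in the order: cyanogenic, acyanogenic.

74.25, 57.75

The 9:7 ratio has 16 parts, so with N = 132 the expected counts are:
  cyanogenic: 132 × 9/16 = 74.25
  acyanogenic: 132 × 7/16 = 57.75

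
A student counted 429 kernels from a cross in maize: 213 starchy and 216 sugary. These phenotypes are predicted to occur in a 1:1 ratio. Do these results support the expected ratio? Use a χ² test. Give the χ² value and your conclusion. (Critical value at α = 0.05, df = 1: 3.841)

0.021; consistent

The 1:1 ratio has 2 parts, so with N = 429 the expected counts are:
  starchy: 429 × 1/2 = 214.5
  sugary: 429 × 1/2 = 214.5
χ² = Σ (O − E)² / E
  starchy: (213 − 214.5)² / 214.5 = 0.0105
  sugary: (216 − 214.5)² / 214.5 = 0.0105
χ² = 0.0105 + 0.0105 = 0.021
Degrees of freedom = 2 − 1 = 1; critical value at α = 0.05 is 3.841.
Since 0.021 < 3.841, we fail to reject the null hypothesis — the data are consistent with the 1:1 ratio.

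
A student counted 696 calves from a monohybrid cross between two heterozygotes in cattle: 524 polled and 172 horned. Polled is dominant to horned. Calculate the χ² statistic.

For a monohybrid cross between heterozygotes with complete dominance, the expected phenotypic ratio is 3:1.
Total ratio parts = 4. Expected numbers out of 696:
  polled: 696 × 3/4 = 522
  horned: 696 × 1/4 = 174
χ² = Σ (O − E)² / E
  polled: (524 − 522)² / 522 = 0.0077
  horned: (172 − 174)² / 174 = 0.0230
χ² = 0.0077 + 0.0230 = 0.0307 ≈ 0.031

0.031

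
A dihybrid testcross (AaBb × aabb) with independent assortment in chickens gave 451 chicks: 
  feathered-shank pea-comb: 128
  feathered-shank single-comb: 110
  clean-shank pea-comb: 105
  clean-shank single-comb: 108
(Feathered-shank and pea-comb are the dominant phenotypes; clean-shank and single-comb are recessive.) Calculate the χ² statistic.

A dihybrid testcross with independent assortment gives a 1:1:1:1 ratio.
The 1:1:1:1 ratio has 4 parts, so with N = 451 the expected counts are:
  feathered-shank pea-comb: 451 × 1/4 = 112.75
  feathered-shank single-comb: 451 × 1/4 = 112.75
  clean-shank pea-comb: 451 × 1/4 = 112.75
  clean-shank single-comb: 451 × 1/4 = 112.75
χ² = Σ (O − E)² / E
  feathered-shank pea-comb: (128 − 112.75)² / 112.75 = 2.0626
  feathered-shank single-comb: (110 − 112.75)² / 112.75 = 0.0671
  clean-shank pea-comb: (105 − 112.75)² / 112.75 = 0.5327
  clean-shank single-comb: (108 − 112.75)² / 112.75 = 0.2001
χ² = 2.0626 + 0.0671 + 0.5327 + 0.2001 = 2.8625 ≈ 2.863

2.863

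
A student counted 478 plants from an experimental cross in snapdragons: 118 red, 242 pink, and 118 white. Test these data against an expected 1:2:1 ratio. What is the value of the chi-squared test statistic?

0.075

The 1:2:1 ratio has 4 parts, so with N = 478 the expected counts are:
  red: 478 × 1/4 = 119.5
  pink: 478 × 2/4 = 239
  white: 478 × 1/4 = 119.5
χ² = Σ (O − E)² / E
  red: (118 − 119.5)² / 119.5 = 0.0188
  pink: (242 − 239)² / 239 = 0.0377
  white: (118 − 119.5)² / 119.5 = 0.0188
χ² = 0.0188 + 0.0377 + 0.0188 = 0.0753 ≈ 0.075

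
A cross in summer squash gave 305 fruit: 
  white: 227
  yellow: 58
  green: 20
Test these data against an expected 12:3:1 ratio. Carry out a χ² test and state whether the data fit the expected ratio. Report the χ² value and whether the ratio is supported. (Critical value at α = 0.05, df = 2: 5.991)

0.071; consistent

Under the 12:3:1 hypothesis (Σ ratio = 16, N = 305):
  white: 305 × 12/16 = 228.75
  yellow: 305 × 3/16 = 57.1875
  green: 305 × 1/16 = 19.0625
χ² = Σ (O − E)² / E
  white: (227 − 228.75)² / 228.75 = 0.0134
  yellow: (58 − 57.1875)² / 57.1875 = 0.0115
  green: (20 − 19.0625)² / 19.0625 = 0.0461
χ² = 0.0134 + 0.0115 + 0.0461 = 0.071
Degrees of freedom = 3 − 1 = 2; critical value at α = 0.05 is 5.991.
Since 0.071 < 5.991, we fail to reject the null hypothesis — the data are consistent with the 12:3:1 ratio.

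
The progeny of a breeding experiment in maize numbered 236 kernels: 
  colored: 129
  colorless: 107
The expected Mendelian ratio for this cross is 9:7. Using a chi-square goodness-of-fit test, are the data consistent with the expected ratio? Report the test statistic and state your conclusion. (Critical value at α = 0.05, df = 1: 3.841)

Total ratio parts = 16. Expected numbers out of 236:
  colored: 236 × 9/16 = 132.75
  colorless: 236 × 7/16 = 103.25
χ² = Σ (O − E)² / E
  colored: (129 − 132.75)² / 132.75 = 0.1059
  colorless: (107 − 103.25)² / 103.25 = 0.1362
χ² = 0.1059 + 0.1362 = 0.2421 ≈ 0.242
Degrees of freedom = 2 − 1 = 1; critical value at α = 0.05 is 3.841.
Since 0.242 < 3.841, we fail to reject the null hypothesis — the data are consistent with the 9:7 ratio.

0.242; consistent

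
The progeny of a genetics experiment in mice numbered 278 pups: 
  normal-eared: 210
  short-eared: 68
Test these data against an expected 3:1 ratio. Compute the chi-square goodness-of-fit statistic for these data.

Total ratio parts = 4. Expected numbers out of 278:
  normal-eared: 278 × 3/4 = 208.5
  short-eared: 278 × 1/4 = 69.5
χ² = Σ (O − E)² / E
  normal-eared: (210 − 208.5)² / 208.5 = 0.0108
  short-eared: (68 − 69.5)² / 69.5 = 0.0324
χ² = 0.0108 + 0.0324 = 0.0432 ≈ 0.043

0.043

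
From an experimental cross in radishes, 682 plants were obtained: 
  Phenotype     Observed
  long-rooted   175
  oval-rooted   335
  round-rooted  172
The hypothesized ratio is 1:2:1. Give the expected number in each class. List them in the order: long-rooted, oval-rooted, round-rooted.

170.5, 341, 170.5

Total ratio parts = 4. Expected numbers out of 682:
  long-rooted: 682 × 1/4 = 170.5
  oval-rooted: 682 × 2/4 = 341
  round-rooted: 682 × 1/4 = 170.5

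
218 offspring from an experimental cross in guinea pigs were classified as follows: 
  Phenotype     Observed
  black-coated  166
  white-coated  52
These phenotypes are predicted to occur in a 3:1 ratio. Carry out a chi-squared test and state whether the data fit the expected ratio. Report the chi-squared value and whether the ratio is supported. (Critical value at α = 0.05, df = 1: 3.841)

0.153; consistent

Under the 3:1 hypothesis (Σ ratio = 4, N = 218):
  black-coated: 218 × 3/4 = 163.5
  white-coated: 218 × 1/4 = 54.5
χ² = Σ (O − E)² / E
  black-coated: (166 − 163.5)² / 163.5 = 0.0382
  white-coated: (52 − 54.5)² / 54.5 = 0.1147
χ² = 0.0382 + 0.1147 = 0.1529 ≈ 0.153
Degrees of freedom = 2 − 1 = 1; critical value at α = 0.05 is 3.841.
Since 0.153 < 3.841, we fail to reject the null hypothesis — the data are consistent with the 3:1 ratio.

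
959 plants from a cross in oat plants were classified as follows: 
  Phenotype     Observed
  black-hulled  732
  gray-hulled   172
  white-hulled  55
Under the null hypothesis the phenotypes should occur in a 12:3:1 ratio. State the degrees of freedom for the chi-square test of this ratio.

2

A goodness-of-fit test with 3 phenotype classes has df = 3 − 1 = 2.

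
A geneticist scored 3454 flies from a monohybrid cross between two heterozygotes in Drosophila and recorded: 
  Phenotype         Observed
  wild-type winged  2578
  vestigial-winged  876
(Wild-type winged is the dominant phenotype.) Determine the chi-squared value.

For a monohybrid cross between heterozygotes with complete dominance, the expected phenotypic ratio is 3:1.
The 3:1 ratio has 4 parts, so with N = 3454 the expected counts are:
  wild-type winged: 3454 × 3/4 = 2590.5
  vestigial-winged: 3454 × 1/4 = 863.5
χ² = Σ (O − E)² / E
  wild-type winged: (2578 − 2590.5)² / 2590.5 = 0.0603
  vestigial-winged: (876 − 863.5)² / 863.5 = 0.1809
χ² = 0.0603 + 0.1809 = 0.2412 ≈ 0.241

0.241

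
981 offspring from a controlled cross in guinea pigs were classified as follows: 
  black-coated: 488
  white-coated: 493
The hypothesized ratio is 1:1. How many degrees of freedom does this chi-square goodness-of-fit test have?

A goodness-of-fit test with 2 phenotype classes has df = 2 − 1 = 1.

1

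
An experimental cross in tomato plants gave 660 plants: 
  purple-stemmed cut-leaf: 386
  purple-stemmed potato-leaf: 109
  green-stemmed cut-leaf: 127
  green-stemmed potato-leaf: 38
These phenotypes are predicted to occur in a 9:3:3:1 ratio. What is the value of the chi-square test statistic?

Expected counts for N = 660 under a 9:3:3:1 ratio (total parts = 16):
  purple-stemmed cut-leaf: 660 × 9/16 = 371.25
  purple-stemmed potato-leaf: 660 × 3/16 = 123.75
  green-stemmed cut-leaf: 660 × 3/16 = 123.75
  green-stemmed potato-leaf: 660 × 1/16 = 41.25
χ² = Σ (O − E)² / E
  purple-stemmed cut-leaf: (386 − 371.25)² / 371.25 = 0.5860
  purple-stemmed potato-leaf: (109 − 123.75)² / 123.75 = 1.7581
  green-stemmed cut-leaf: (127 − 123.75)² / 123.75 = 0.0854
  green-stemmed potato-leaf: (38 − 41.25)² / 41.25 = 0.2561
χ² = 0.5860 + 1.7581 + 0.0854 + 0.2561 = 2.6856 ≈ 2.686

2.686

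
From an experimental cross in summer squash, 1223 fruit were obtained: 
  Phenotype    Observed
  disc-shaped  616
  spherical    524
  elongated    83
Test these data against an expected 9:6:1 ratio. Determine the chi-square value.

17.405

Expected counts for N = 1223 under a 9:6:1 ratio (total parts = 16):
  disc-shaped: 1223 × 9/16 = 687.9375
  spherical: 1223 × 6/16 = 458.625
  elongated: 1223 × 1/16 = 76.4375
χ² = Σ (O − E)² / E
  disc-shaped: (616 − 687.9375)² / 687.9375 = 7.5225
  spherical: (524 − 458.625)² / 458.625 = 9.3189
  elongated: (83 − 76.4375)² / 76.4375 = 0.5634
χ² = 7.5225 + 9.3189 + 0.5634 = 17.4048 ≈ 17.405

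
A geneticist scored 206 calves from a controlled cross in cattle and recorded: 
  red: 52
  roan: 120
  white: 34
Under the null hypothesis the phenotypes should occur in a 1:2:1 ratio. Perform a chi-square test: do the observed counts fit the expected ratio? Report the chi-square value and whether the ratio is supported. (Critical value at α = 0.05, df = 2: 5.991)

8.757; not consistent

Expected counts for N = 206 under a 1:2:1 ratio (total parts = 4):
  red: 206 × 1/4 = 51.5
  roan: 206 × 2/4 = 103
  white: 206 × 1/4 = 51.5
χ² = Σ (O − E)² / E
  red: (52 − 51.5)² / 51.5 = 0.0049
  roan: (120 − 103)² / 103 = 2.8058
  white: (34 − 51.5)² / 51.5 = 5.9466
χ² = 0.0049 + 2.8058 + 5.9466 = 8.7573 ≈ 8.757
Degrees of freedom = 3 − 1 = 2; critical value at α = 0.05 is 5.991.
Since 8.757 > 5.991, we reject the null hypothesis — the data do not fit the 1:2:1 ratio.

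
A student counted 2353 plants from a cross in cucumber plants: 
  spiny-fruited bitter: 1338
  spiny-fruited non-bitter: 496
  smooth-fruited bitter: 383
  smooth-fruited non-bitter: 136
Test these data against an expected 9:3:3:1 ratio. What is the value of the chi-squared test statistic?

Total ratio parts = 16. Expected numbers out of 2353:
  spiny-fruited bitter: 2353 × 9/16 = 1323.5625
  spiny-fruited non-bitter: 2353 × 3/16 = 441.1875
  smooth-fruited bitter: 2353 × 3/16 = 441.1875
  smooth-fruited non-bitter: 2353 × 1/16 = 147.0625
χ² = Σ (O − E)² / E
  spiny-fruited bitter: (1338 − 1323.5625)² / 1323.5625 = 0.1575
  spiny-fruited non-bitter: (496 − 441.1875)² / 441.1875 = 6.8098
  smooth-fruited bitter: (383 − 441.1875)² / 441.1875 = 7.6743
  smooth-fruited non-bitter: (136 − 147.0625)² / 147.0625 = 0.8322
χ² = 0.1575 + 6.8098 + 7.6743 + 0.8322 = 15.4738 ≈ 15.474

15.474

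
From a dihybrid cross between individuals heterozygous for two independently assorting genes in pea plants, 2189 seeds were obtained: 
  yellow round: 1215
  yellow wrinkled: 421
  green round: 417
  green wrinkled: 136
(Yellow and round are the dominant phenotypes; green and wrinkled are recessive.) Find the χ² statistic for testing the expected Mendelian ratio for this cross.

A dihybrid F₂ with independent assortment and complete dominance at both loci gives a 9:3:3:1 phenotypic ratio.
The 9:3:3:1 ratio has 16 parts, so with N = 2189 the expected counts are:
  yellow round: 2189 × 9/16 = 1231.3125
  yellow wrinkled: 2189 × 3/16 = 410.4375
  green round: 2189 × 3/16 = 410.4375
  green wrinkled: 2189 × 1/16 = 136.8125
χ² = Σ (O − E)² / E
  yellow round: (1215 − 1231.3125)² / 1231.3125 = 0.2161
  yellow wrinkled: (421 − 410.4375)² / 410.4375 = 0.2718
  green round: (417 − 410.4375)² / 410.4375 = 0.1049
  green wrinkled: (136 − 136.8125)² / 136.8125 = 0.0048
χ² = 0.2161 + 0.2718 + 0.1049 + 0.0048 = 0.5976 ≈ 0.598

0.598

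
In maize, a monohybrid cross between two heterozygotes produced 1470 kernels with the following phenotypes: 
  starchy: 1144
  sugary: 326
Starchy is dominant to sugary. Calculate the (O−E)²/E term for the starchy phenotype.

1.562

For a monohybrid cross between heterozygotes with complete dominance, the expected phenotypic ratio is 3:1.
Total ratio parts = 4. Expected numbers out of 1470:
  starchy: 1470 × 3/4 = 1102.5
  sugary: 1470 × 1/4 = 367.5
Contribution of starchy: (1144 − 1102.5)² / 1102.5 = 1.5621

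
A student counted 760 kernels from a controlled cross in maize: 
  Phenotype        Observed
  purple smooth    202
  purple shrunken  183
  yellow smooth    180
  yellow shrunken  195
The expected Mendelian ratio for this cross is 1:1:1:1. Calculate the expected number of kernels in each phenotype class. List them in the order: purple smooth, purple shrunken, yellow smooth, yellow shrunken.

Under the 1:1:1:1 hypothesis (Σ ratio = 4, N = 760):
  purple smooth: 760 × 1/4 = 190
  purple shrunken: 760 × 1/4 = 190
  yellow smooth: 760 × 1/4 = 190
  yellow shrunken: 760 × 1/4 = 190

190, 190, 190, 190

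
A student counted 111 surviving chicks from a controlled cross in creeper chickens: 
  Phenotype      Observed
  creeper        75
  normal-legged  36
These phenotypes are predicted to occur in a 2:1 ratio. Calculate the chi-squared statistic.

Expected counts for N = 111 under a 2:1 ratio (total parts = 3):
  creeper: 111 × 2/3 = 74
  normal-legged: 111 × 1/3 = 37
χ² = Σ (O − E)² / E
  creeper: (75 − 74)² / 74 = 0.0135
  normal-legged: (36 − 37)² / 37 = 0.0270
χ² = 0.0135 + 0.0270 = 0.0405 ≈ 0.041

0.041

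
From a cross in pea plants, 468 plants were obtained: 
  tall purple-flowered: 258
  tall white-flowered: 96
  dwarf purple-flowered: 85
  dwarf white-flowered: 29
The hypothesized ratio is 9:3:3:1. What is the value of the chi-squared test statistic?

Total ratio parts = 16. Expected numbers out of 468:
  tall purple-flowered: 468 × 9/16 = 263.25
  tall white-flowered: 468 × 3/16 = 87.75
  dwarf purple-flowered: 468 × 3/16 = 87.75
  dwarf white-flowered: 468 × 1/16 = 29.25
χ² = Σ (O − E)² / E
  tall purple-flowered: (258 − 263.25)² / 263.25 = 0.1047
  tall white-flowered: (96 − 87.75)² / 87.75 = 0.7756
  dwarf purple-flowered: (85 − 87.75)² / 87.75 = 0.0862
  dwarf white-flowered: (29 − 29.25)² / 29.25 = 0.0021
χ² = 0.1047 + 0.7756 + 0.0862 + 0.0021 = 0.9686 ≈ 0.969

0.969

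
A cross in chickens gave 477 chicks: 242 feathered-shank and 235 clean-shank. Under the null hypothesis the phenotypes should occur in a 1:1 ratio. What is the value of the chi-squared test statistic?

Under the 1:1 hypothesis (Σ ratio = 2, N = 477):
  feathered-shank: 477 × 1/2 = 238.5
  clean-shank: 477 × 1/2 = 238.5
χ² = Σ (O − E)² / E
  feathered-shank: (242 − 238.5)² / 238.5 = 0.0514
  clean-shank: (235 − 238.5)² / 238.5 = 0.0514
χ² = 0.0514 + 0.0514 = 0.1028 ≈ 0.103

0.103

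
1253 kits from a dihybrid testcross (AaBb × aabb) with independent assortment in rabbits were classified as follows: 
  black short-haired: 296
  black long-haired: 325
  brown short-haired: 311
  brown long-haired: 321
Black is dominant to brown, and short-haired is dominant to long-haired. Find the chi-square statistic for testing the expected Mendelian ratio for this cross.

1.599

A dihybrid testcross with independent assortment gives a 1:1:1:1 ratio.
Total ratio parts = 4. Expected numbers out of 1253:
  black short-haired: 1253 × 1/4 = 313.25
  black long-haired: 1253 × 1/4 = 313.25
  brown short-haired: 1253 × 1/4 = 313.25
  brown long-haired: 1253 × 1/4 = 313.25
χ² = Σ (O − E)² / E
  black short-haired: (296 − 313.25)² / 313.25 = 0.9499
  black long-haired: (325 − 313.25)² / 313.25 = 0.4407
  brown short-haired: (311 − 313.25)² / 313.25 = 0.0162
  brown long-haired: (321 − 313.25)² / 313.25 = 0.1917
χ² = 0.9499 + 0.4407 + 0.0162 + 0.1917 = 1.5985 ≈ 1.599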